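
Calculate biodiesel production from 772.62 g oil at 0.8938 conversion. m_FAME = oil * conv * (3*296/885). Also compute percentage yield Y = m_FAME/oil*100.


m_FAME = oil * conv * (3 * 296 / 885) = oil * conv * (888/885)
= 772.62 * 0.8938 * 888 / 885
= 692.9087 g
Y = m_FAME / oil * 100 = conv * (888/885) * 100
= 0.8938 * 888 / 885 * 100
= 89.68%

692.9087 g FAME; Y = 89.68%


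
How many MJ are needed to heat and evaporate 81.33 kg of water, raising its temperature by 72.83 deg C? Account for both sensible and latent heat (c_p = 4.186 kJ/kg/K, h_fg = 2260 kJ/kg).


E = m_water * (4.186 * dT + 2260) / 1000
= 81.33 * (4.186 * 72.83 + 2260) / 1000
= 208.6006 MJ

208.6006 MJ


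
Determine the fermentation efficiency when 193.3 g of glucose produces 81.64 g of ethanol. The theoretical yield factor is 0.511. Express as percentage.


Fermentation efficiency = (actual / (0.511 * glucose)) * 100
= (81.64 / (0.511 * 193.3)) * 100
= 82.6514%

82.6514%


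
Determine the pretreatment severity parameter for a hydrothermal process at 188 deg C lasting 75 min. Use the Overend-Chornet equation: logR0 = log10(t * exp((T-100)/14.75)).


logR0 = log10(t * exp((T - 100) / 14.75))
= log10(75 * exp((188 - 100) / 14.75))
= 4.4661

4.4661


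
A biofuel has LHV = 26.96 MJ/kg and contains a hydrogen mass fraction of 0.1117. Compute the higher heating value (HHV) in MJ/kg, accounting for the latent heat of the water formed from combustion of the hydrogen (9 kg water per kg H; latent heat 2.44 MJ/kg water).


HHV = LHV + H_frac * 9 * 2.44
= 26.96 + 0.1117 * 9 * 2.44
= 29.4129 MJ/kg

29.4129 MJ/kg


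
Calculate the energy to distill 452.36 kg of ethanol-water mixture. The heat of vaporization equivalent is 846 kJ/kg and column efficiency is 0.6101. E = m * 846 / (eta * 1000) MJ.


E = m * 846 / (eta * 1000)
= 452.36 * 846 / (0.6101 * 1000)
= 627.2686 MJ

627.2686 MJ


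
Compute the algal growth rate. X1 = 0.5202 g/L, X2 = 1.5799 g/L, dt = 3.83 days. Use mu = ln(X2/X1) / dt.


mu = ln(X2/X1) / dt
= ln(1.5799/0.5202) / 3.83
= 0.2901 per day

0.2901 per day


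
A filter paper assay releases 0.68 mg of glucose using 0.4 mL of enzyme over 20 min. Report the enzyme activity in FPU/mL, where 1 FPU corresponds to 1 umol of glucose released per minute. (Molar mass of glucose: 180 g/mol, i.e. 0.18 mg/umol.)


Activity = glucose_mg / (0.18 mg/umol * V_mL * t_min)
= 0.68 / (0.18 * 0.4 * 20)
= 0.4722 FPU/mL

0.4722 FPU/mL


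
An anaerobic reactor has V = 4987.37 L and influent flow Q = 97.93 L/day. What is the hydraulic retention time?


HRT = V / Q
= 4987.37 / 97.93
= 50.9279 days

50.9279 days


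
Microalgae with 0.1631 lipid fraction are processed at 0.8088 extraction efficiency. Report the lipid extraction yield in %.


Y = lipid_content * extraction_eff * 100
= 0.1631 * 0.8088 * 100
= 13.1915%

13.1915%


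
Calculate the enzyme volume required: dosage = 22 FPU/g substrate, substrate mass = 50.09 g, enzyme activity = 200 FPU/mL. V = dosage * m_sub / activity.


V = dosage * m_sub / activity
V = 22 * 50.09 / 200
V = 5.5099 mL

5.5099 mL


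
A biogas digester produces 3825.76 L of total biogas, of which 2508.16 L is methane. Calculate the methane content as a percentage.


CH4% = V_CH4 / V_total * 100
= 2508.16 / 3825.76 * 100
= 65.5598%

65.5598%


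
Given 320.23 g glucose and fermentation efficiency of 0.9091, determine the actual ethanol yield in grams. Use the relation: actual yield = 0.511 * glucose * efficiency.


Actual ethanol: m = 0.511 * 320.23 * 0.9091
m = 148.7629 g

148.7629 g


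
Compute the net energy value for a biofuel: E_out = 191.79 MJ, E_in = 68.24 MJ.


NEV = E_out - E_in
= 191.79 - 68.24
= 123.5500 MJ

123.5500 MJ


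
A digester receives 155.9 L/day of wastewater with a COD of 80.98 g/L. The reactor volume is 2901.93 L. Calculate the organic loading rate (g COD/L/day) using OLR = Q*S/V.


OLR = Q * S / V
= 155.9 * 80.98 / 2901.93
= 4.3505 g/L/day

4.3505 g/L/day


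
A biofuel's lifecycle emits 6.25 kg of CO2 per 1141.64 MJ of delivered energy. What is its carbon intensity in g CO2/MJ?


CI = CO2 * 1000 / E
= 6.25 * 1000 / 1141.64
= 5.4746 g CO2/MJ

5.4746 g CO2/MJ


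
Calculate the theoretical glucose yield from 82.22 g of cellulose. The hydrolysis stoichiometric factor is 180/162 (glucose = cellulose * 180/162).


glucose = cellulose * 180/162
= 82.22 * 180/162
= 91.3556 g

91.3556 g


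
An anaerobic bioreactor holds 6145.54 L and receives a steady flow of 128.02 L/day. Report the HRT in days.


HRT = V / Q
= 6145.54 / 128.02
= 48.0045 days

48.0045 days


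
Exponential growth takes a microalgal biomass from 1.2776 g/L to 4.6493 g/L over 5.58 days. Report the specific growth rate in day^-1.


mu = ln(X2/X1) / dt
= ln(4.6493/1.2776) / 5.58
= 0.2315 per day

0.2315 per day


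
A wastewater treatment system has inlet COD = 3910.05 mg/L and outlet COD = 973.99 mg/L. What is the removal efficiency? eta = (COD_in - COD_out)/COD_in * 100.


eta = (COD_in - COD_out) / COD_in * 100
= (3910.05 - 973.99) / 3910.05 * 100
= 75.0901%

75.0901%


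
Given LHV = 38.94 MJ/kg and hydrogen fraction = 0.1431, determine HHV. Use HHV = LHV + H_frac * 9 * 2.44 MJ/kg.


HHV = LHV + H_frac * 9 * 2.44
= 38.94 + 0.1431 * 9 * 2.44
= 42.0825 MJ/kg

42.0825 MJ/kg


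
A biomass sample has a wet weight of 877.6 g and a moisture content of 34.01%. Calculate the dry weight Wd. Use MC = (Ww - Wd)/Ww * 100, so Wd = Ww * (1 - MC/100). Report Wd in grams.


Wd = Ww * (1 - MC/100)
= 877.6 * (1 - 34.01/100)
= 579.1282 g

579.1282 g


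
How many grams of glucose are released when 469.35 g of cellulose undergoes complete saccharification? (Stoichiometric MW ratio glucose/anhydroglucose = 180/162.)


glucose = cellulose * 180/162
= 469.35 * 180/162
= 521.5000 g

521.5000 g


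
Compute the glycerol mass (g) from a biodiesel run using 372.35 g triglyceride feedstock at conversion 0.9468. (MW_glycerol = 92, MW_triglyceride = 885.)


glycerol = oil * conv * (92/885)
= 372.35 * 0.9468 * 92 / 885
= 36.6483 g

36.6483 g


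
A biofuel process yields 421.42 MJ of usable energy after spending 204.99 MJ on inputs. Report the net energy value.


NEV = E_out - E_in
= 421.42 - 204.99
= 216.4300 MJ

216.4300 MJ


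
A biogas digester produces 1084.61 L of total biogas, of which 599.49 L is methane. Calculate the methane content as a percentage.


CH4% = V_CH4 / V_total * 100
= 599.49 / 1084.61 * 100
= 55.2724%

55.2724%


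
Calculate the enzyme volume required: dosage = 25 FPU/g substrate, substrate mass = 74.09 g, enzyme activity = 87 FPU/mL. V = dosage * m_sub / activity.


V = dosage * m_sub / activity
V = 25 * 74.09 / 87
V = 21.2902 mL

21.2902 mL


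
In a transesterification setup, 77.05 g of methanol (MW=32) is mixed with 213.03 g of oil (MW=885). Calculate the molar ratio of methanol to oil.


Molar ratio = n_MeOH / n_oil = (MeOH/32) / (oil/885) = (MeOH * 885) / (32 * oil)
= (77.05 * 885) / (32 * 213.03)
= 10.0029

10.0029


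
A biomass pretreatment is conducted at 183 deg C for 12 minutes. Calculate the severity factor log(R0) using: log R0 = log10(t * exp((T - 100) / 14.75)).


logR0 = log10(t * exp((T - 100) / 14.75))
= log10(12 * exp((183 - 100) / 14.75))
= 3.5230

3.5230


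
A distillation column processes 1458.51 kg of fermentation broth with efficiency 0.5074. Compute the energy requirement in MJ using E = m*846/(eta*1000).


E = m * 846 / (eta * 1000)
= 1458.51 * 846 / (0.5074 * 1000)
= 2431.8082 MJ

2431.8082 MJ


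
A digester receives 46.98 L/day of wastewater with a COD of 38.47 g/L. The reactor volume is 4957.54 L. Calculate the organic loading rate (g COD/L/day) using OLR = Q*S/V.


OLR = Q * S / V
= 46.98 * 38.47 / 4957.54
= 0.3646 g/L/day

0.3646 g/L/day


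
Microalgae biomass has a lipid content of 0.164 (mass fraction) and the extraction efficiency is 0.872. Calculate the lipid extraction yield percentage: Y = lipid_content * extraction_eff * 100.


Y = lipid_content * extraction_eff * 100
= 0.164 * 0.872 * 100
= 14.3008%

14.3008%


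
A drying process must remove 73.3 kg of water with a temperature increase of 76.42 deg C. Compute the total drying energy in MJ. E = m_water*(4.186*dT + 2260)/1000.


E = m_water * (4.186 * dT + 2260) / 1000
= 73.3 * (4.186 * 76.42 + 2260) / 1000
= 189.1062 MJ

189.1062 MJ


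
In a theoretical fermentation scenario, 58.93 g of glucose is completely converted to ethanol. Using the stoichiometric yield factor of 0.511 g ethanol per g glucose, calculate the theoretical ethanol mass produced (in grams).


Theoretical ethanol yield: m_EtOH = 0.511 * m_glucose
m_EtOH = 0.511 * 58.93 = 30.1132 g

30.1132 g


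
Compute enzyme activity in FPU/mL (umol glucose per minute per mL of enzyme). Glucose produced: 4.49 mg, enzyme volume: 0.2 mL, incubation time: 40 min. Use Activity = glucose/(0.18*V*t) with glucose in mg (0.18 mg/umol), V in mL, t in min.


Activity = glucose_mg / (0.18 mg/umol * V_mL * t_min)
= 4.49 / (0.18 * 0.2 * 40)
= 3.1181 FPU/mL

3.1181 FPU/mL


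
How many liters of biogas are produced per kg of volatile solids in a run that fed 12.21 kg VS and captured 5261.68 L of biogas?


Y = V / VS
= 5261.68 / 12.21
= 430.9320 L/kg VS

430.9320 L/kg VS


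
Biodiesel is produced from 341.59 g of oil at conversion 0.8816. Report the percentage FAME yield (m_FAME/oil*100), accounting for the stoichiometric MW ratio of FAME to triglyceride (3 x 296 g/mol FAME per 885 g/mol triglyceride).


m_FAME = oil * conv * (3 * 296 / 885) = oil * conv * (888/885)
= 341.59 * 0.8816 * 888 / 885
= 302.1666 g
Y = m_FAME / oil * 100 = conv * (888/885) * 100
= 0.8816 * 888 / 885 * 100
= 88.46%

88.46%


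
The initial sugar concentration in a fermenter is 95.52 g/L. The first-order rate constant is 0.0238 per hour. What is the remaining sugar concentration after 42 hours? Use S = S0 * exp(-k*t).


S = S0 * exp(-k * t)
S = 95.52 * exp(-0.0238 * 42)
S = 35.1539 g/L

35.1539 g/L


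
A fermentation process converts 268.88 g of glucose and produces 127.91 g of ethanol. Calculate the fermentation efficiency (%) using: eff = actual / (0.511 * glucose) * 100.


Fermentation efficiency = (actual / (0.511 * glucose)) * 100
= (127.91 / (0.511 * 268.88)) * 100
= 93.0947%

93.0947%


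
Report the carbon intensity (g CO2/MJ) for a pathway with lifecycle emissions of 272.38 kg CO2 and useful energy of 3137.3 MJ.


CI = CO2 * 1000 / E
= 272.38 * 1000 / 3137.3
= 86.8199 g CO2/MJ

86.8199 g CO2/MJ


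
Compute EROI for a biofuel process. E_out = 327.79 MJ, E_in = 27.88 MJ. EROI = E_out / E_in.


EROI = E_out / E_in
= 327.79 / 27.88
= 11.7572

11.7572


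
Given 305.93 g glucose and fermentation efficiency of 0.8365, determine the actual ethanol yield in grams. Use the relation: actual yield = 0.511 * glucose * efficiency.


Actual ethanol: m = 0.511 * 305.93 * 0.8365
m = 130.7702 g

130.7702 g


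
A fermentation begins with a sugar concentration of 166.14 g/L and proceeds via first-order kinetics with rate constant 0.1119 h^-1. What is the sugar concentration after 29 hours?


S = S0 * exp(-k * t)
S = 166.14 * exp(-0.1119 * 29)
S = 6.4736 g/L

6.4736 g/L


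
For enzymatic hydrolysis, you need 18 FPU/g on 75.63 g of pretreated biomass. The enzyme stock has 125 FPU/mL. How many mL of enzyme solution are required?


V = dosage * m_sub / activity
V = 18 * 75.63 / 125
V = 10.8907 mL

10.8907 mL


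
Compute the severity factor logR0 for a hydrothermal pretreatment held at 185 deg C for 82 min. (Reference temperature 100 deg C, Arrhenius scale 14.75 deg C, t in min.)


logR0 = log10(t * exp((T - 100) / 14.75))
= log10(82 * exp((185 - 100) / 14.75))
= 4.4165

4.4165


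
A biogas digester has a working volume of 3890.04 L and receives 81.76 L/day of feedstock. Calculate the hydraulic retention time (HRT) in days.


HRT = V / Q
= 3890.04 / 81.76
= 47.5788 days

47.5788 days


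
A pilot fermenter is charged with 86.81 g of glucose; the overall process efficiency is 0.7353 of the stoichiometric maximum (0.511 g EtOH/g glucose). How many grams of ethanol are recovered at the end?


Actual ethanol: m = 0.511 * 86.81 * 0.7353
m = 32.6178 g

32.6178 g


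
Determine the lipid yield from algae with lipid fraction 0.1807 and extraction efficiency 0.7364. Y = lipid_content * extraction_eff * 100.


Y = lipid_content * extraction_eff * 100
= 0.1807 * 0.7364 * 100
= 13.3067%

13.3067%


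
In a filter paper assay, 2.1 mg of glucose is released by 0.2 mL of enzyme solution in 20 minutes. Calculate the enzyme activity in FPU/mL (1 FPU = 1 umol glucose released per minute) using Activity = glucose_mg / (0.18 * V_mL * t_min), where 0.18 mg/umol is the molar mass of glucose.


Activity = glucose_mg / (0.18 mg/umol * V_mL * t_min)
= 2.1 / (0.18 * 0.2 * 20)
= 2.9167 FPU/mL

2.9167 FPU/mL


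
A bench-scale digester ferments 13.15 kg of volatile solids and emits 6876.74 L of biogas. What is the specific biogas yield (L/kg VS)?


Y = V / VS
= 6876.74 / 13.15
= 522.9460 L/kg VS

522.9460 L/kg VS


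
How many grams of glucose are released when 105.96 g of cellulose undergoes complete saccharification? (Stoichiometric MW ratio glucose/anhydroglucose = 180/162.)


glucose = cellulose * 180/162
= 105.96 * 180/162
= 117.7333 g

117.7333 g


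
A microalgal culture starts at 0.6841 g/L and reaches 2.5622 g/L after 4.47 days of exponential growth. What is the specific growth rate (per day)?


mu = ln(X2/X1) / dt
= ln(2.5622/0.6841) / 4.47
= 0.2954 per day

0.2954 per day


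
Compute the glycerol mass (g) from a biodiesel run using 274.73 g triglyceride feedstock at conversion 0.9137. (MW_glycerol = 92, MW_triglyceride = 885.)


glycerol = oil * conv * (92/885)
= 274.73 * 0.9137 * 92 / 885
= 26.0948 g

26.0948 g


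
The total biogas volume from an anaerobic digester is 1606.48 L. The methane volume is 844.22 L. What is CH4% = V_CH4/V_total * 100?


CH4% = V_CH4 / V_total * 100
= 844.22 / 1606.48 * 100
= 52.5509%

52.5509%


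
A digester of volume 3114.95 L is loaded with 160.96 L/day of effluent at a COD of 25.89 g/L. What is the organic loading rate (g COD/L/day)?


OLR = Q * S / V
= 160.96 * 25.89 / 3114.95
= 1.3378 g/L/day

1.3378 g/L/day


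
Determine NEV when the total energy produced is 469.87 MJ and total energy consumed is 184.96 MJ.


NEV = E_out - E_in
= 469.87 - 184.96
= 284.9100 MJ

284.9100 MJ


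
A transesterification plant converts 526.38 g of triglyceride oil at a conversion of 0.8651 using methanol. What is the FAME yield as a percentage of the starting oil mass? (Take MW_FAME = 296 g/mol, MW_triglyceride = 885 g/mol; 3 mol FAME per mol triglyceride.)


m_FAME = oil * conv * (3 * 296 / 885) = oil * conv * (888/885)
= 526.38 * 0.8651 * 888 / 885
= 456.9150 g
Y = m_FAME / oil * 100 = conv * (888/885) * 100
= 0.8651 * 888 / 885 * 100
= 86.80%

86.80%


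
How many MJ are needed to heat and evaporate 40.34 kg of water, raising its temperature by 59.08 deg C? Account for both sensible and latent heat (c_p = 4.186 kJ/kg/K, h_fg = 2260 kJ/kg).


E = m_water * (4.186 * dT + 2260) / 1000
= 40.34 * (4.186 * 59.08 + 2260) / 1000
= 101.1448 MJ

101.1448 MJ


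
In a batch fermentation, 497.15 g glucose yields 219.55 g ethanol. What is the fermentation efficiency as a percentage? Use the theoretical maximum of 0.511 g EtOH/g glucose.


Fermentation efficiency = (actual / (0.511 * glucose)) * 100
= (219.55 / (0.511 * 497.15)) * 100
= 86.4222%

86.4222%


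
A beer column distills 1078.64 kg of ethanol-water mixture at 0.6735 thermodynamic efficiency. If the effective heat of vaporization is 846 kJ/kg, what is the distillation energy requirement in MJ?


E = m * 846 / (eta * 1000)
= 1078.64 * 846 / (0.6735 * 1000)
= 1354.9064 MJ

1354.9064 MJ


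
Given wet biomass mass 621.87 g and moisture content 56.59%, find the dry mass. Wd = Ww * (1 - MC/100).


Wd = Ww * (1 - MC/100)
= 621.87 * (1 - 56.59/100)
= 269.9538 g

269.9538 g


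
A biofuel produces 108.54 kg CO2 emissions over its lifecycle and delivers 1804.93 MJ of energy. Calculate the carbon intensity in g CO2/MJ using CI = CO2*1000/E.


CI = CO2 * 1000 / E
= 108.54 * 1000 / 1804.93
= 60.1353 g CO2/MJ

60.1353 g CO2/MJ


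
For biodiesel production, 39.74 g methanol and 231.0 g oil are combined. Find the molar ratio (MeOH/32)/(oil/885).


Molar ratio = n_MeOH / n_oil = (MeOH/32) / (oil/885) = (MeOH * 885) / (32 * oil)
= (39.74 * 885) / (32 * 231.0)
= 4.7578

4.7578


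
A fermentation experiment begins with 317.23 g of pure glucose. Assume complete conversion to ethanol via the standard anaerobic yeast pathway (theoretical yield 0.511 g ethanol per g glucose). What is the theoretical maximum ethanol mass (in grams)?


Theoretical ethanol yield: m_EtOH = 0.511 * m_glucose
m_EtOH = 0.511 * 317.23 = 162.1045 g

162.1045 g


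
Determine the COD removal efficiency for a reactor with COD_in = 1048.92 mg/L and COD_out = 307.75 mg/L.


eta = (COD_in - COD_out) / COD_in * 100
= (1048.92 - 307.75) / 1048.92 * 100
= 70.6603%

70.6603%


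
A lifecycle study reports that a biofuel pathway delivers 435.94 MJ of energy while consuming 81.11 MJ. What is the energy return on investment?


EROI = E_out / E_in
= 435.94 / 81.11
= 5.3747

5.3747


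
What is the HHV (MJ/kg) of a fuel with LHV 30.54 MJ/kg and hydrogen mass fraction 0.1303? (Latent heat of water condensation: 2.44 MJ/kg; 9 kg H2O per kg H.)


HHV = LHV + H_frac * 9 * 2.44
= 30.54 + 0.1303 * 9 * 2.44
= 33.4014 MJ/kg

33.4014 MJ/kg


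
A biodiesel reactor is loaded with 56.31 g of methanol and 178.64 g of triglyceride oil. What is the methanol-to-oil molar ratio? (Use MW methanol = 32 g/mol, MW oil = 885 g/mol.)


Molar ratio = n_MeOH / n_oil = (MeOH/32) / (oil/885) = (MeOH * 885) / (32 * oil)
= (56.31 * 885) / (32 * 178.64)
= 8.7177

8.7177


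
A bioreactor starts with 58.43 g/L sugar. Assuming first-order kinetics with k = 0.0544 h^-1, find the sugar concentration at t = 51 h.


S = S0 * exp(-k * t)
S = 58.43 * exp(-0.0544 * 51)
S = 3.6453 g/L

3.6453 g/L


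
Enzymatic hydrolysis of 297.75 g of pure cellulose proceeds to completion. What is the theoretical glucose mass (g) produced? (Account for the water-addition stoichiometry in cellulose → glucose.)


glucose = cellulose * 180/162
= 297.75 * 180/162
= 330.8333 g

330.8333 g


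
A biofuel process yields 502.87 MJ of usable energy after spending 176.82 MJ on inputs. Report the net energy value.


NEV = E_out - E_in
= 502.87 - 176.82
= 326.0500 MJ

326.0500 MJ


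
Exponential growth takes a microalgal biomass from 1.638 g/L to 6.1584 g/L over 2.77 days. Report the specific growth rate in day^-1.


mu = ln(X2/X1) / dt
= ln(6.1584/1.638) / 2.77
= 0.4781 per day

0.4781 per day


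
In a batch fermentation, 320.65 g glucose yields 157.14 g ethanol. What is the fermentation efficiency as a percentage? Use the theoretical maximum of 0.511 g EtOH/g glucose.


Fermentation efficiency = (actual / (0.511 * glucose)) * 100
= (157.14 / (0.511 * 320.65)) * 100
= 95.9035%

95.9035%


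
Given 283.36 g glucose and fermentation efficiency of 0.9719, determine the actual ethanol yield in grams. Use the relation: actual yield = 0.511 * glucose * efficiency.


Actual ethanol: m = 0.511 * 283.36 * 0.9719
m = 140.7282 g

140.7282 g


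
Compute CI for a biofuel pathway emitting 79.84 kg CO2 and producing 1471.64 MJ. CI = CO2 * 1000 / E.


CI = CO2 * 1000 / E
= 79.84 * 1000 / 1471.64
= 54.2524 g CO2/MJ

54.2524 g CO2/MJ


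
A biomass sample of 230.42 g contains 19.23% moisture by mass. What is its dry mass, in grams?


Wd = Ww * (1 - MC/100)
= 230.42 * (1 - 19.23/100)
= 186.1102 g

186.1102 g


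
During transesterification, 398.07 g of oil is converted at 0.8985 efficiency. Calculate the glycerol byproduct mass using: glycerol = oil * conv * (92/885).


glycerol = oil * conv * (92/885)
= 398.07 * 0.8985 * 92 / 885
= 37.1811 g

37.1811 g


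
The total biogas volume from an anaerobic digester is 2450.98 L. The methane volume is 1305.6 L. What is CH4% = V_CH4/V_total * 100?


CH4% = V_CH4 / V_total * 100
= 1305.6 / 2450.98 * 100
= 53.2685%

53.2685%


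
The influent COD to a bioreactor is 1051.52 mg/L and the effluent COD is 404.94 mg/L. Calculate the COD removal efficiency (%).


eta = (COD_in - COD_out) / COD_in * 100
= (1051.52 - 404.94) / 1051.52 * 100
= 61.4900%

61.4900%


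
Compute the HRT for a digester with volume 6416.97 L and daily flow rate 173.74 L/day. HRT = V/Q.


HRT = V / Q
= 6416.97 / 173.74
= 36.9343 days

36.9343 days


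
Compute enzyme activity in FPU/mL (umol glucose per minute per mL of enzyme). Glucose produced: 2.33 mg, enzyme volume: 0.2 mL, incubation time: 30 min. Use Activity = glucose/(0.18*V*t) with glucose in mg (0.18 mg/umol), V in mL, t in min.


Activity = glucose_mg / (0.18 mg/umol * V_mL * t_min)
= 2.33 / (0.18 * 0.2 * 30)
= 2.1574 FPU/mL

2.1574 FPU/mL


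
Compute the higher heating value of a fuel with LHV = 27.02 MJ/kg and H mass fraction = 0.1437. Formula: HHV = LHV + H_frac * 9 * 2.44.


HHV = LHV + H_frac * 9 * 2.44
= 27.02 + 0.1437 * 9 * 2.44
= 30.1757 MJ/kg

30.1757 MJ/kg


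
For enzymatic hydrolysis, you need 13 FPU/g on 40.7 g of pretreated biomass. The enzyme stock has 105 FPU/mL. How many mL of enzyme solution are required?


V = dosage * m_sub / activity
V = 13 * 40.7 / 105
V = 5.0390 mL

5.0390 mL


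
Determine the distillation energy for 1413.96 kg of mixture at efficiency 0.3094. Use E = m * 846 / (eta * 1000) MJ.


E = m * 846 / (eta * 1000)
= 1413.96 * 846 / (0.3094 * 1000)
= 3866.2255 MJ

3866.2255 MJ


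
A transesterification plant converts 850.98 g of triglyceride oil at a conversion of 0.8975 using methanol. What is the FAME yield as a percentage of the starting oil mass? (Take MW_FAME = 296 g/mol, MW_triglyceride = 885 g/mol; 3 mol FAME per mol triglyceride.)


m_FAME = oil * conv * (3 * 296 / 885) = oil * conv * (888/885)
= 850.98 * 0.8975 * 888 / 885
= 766.3435 g
Y = m_FAME / oil * 100 = conv * (888/885) * 100
= 0.8975 * 888 / 885 * 100
= 90.05%

90.05%


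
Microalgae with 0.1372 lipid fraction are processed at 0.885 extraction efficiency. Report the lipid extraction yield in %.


Y = lipid_content * extraction_eff * 100
= 0.1372 * 0.885 * 100
= 12.1422%

12.1422%


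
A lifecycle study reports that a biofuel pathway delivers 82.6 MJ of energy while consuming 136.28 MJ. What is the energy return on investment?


EROI = E_out / E_in
= 82.6 / 136.28
= 0.6061

0.6061


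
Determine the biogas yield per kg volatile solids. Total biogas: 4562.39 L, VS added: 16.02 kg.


Y = V / VS
= 4562.39 / 16.02
= 284.7934 L/kg VS

284.7934 L/kg VS


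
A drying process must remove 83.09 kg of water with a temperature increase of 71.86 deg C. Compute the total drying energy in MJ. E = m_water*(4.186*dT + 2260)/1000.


E = m_water * (4.186 * dT + 2260) / 1000
= 83.09 * (4.186 * 71.86 + 2260) / 1000
= 212.7774 MJ

212.7774 MJ


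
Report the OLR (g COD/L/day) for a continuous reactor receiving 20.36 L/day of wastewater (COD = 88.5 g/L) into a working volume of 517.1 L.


OLR = Q * S / V
= 20.36 * 88.5 / 517.1
= 3.4845 g/L/day

3.4845 g/L/day


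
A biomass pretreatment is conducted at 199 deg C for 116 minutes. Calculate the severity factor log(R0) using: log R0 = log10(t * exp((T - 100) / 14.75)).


logR0 = log10(t * exp((T - 100) / 14.75))
= log10(116 * exp((199 - 100) / 14.75))
= 4.9794

4.9794


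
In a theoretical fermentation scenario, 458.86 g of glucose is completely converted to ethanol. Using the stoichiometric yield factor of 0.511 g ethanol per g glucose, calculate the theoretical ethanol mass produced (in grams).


Theoretical ethanol yield: m_EtOH = 0.511 * m_glucose
m_EtOH = 0.511 * 458.86 = 234.4775 g

234.4775 g


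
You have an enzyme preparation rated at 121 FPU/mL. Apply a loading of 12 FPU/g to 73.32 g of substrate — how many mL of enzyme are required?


V = dosage * m_sub / activity
V = 12 * 73.32 / 121
V = 7.2714 mL

7.2714 mL


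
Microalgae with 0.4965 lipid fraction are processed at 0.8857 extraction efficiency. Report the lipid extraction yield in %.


Y = lipid_content * extraction_eff * 100
= 0.4965 * 0.8857 * 100
= 43.9750%

43.9750%


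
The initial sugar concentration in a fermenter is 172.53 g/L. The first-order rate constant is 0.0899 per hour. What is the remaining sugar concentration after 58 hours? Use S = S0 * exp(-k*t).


S = S0 * exp(-k * t)
S = 172.53 * exp(-0.0899 * 58)
S = 0.9384 g/L

0.9384 g/L


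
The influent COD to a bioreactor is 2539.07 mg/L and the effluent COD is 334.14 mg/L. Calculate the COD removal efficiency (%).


eta = (COD_in - COD_out) / COD_in * 100
= (2539.07 - 334.14) / 2539.07 * 100
= 86.8401%

86.8401%


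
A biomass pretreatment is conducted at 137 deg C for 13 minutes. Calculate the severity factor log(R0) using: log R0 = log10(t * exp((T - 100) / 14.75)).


logR0 = log10(t * exp((T - 100) / 14.75))
= log10(13 * exp((137 - 100) / 14.75))
= 2.2034

2.2034


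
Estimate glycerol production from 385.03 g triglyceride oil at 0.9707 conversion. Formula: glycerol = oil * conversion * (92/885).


glycerol = oil * conv * (92/885)
= 385.03 * 0.9707 * 92 / 885
= 38.8530 g

38.8530 g


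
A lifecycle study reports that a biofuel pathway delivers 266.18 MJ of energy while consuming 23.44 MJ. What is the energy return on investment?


EROI = E_out / E_in
= 266.18 / 23.44
= 11.3558

11.3558


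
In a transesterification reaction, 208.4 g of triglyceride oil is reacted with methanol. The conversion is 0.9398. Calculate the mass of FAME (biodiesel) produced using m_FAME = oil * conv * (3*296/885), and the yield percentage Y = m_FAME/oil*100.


m_FAME = oil * conv * (3 * 296 / 885) = oil * conv * (888/885)
= 208.4 * 0.9398 * 888 / 885
= 196.5182 g
Y = m_FAME / oil * 100 = conv * (888/885) * 100
= 0.9398 * 888 / 885 * 100
= 94.30%

196.5182 g FAME; Y = 94.30%


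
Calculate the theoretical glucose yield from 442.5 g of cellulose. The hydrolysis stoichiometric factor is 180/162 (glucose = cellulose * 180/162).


glucose = cellulose * 180/162
= 442.5 * 180/162
= 491.6667 g

491.6667 g


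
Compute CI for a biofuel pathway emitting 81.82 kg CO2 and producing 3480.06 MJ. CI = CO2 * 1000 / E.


CI = CO2 * 1000 / E
= 81.82 * 1000 / 3480.06
= 23.5111 g CO2/MJ

23.5111 g CO2/MJ


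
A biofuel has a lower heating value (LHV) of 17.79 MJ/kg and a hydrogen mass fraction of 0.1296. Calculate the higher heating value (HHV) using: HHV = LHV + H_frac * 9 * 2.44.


HHV = LHV + H_frac * 9 * 2.44
= 17.79 + 0.1296 * 9 * 2.44
= 20.6360 MJ/kg

20.6360 MJ/kg


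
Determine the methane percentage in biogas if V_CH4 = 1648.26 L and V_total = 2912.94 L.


CH4% = V_CH4 / V_total * 100
= 1648.26 / 2912.94 * 100
= 56.5841%

56.5841%


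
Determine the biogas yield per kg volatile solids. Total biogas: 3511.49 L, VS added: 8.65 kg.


Y = V / VS
= 3511.49 / 8.65
= 405.9526 L/kg VS

405.9526 L/kg VS


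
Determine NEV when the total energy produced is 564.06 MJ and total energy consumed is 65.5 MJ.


NEV = E_out - E_in
= 564.06 - 65.5
= 498.5600 MJ

498.5600 MJ


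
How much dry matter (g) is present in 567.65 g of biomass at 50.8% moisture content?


Wd = Ww * (1 - MC/100)
= 567.65 * (1 - 50.8/100)
= 279.2838 g

279.2838 g


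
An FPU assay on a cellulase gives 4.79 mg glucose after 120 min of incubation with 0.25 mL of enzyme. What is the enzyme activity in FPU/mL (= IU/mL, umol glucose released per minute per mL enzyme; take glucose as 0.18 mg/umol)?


Activity = glucose_mg / (0.18 mg/umol * V_mL * t_min)
= 4.79 / (0.18 * 0.25 * 120)
= 0.8870 FPU/mL

0.8870 FPU/mL


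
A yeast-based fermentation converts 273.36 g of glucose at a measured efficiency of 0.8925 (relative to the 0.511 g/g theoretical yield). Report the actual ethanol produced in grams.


Actual ethanol: m = 0.511 * 273.36 * 0.8925
m = 124.6706 g

124.6706 g


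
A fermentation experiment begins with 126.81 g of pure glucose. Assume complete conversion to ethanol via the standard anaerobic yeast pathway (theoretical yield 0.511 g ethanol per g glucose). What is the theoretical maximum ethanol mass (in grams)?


Theoretical ethanol yield: m_EtOH = 0.511 * m_glucose
m_EtOH = 0.511 * 126.81 = 64.7999 g

64.7999 g


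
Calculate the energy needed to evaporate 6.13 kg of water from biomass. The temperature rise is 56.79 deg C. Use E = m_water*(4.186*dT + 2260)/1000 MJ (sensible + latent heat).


E = m_water * (4.186 * dT + 2260) / 1000
= 6.13 * (4.186 * 56.79 + 2260) / 1000
= 15.3110 MJ

15.3110 MJ


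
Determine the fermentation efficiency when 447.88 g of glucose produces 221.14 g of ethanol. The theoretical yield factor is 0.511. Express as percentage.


Fermentation efficiency = (actual / (0.511 * glucose)) * 100
= (221.14 / (0.511 * 447.88)) * 100
= 96.6239%

96.6239%


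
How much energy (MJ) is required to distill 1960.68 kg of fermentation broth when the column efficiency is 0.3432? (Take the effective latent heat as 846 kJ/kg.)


E = m * 846 / (eta * 1000)
= 1960.68 * 846 / (0.3432 * 1000)
= 4833.1448 MJ

4833.1448 MJ


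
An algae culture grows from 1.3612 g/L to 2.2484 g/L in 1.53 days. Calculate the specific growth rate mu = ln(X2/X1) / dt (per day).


mu = ln(X2/X1) / dt
= ln(2.2484/1.3612) / 1.53
= 0.3280 per day

0.3280 per day


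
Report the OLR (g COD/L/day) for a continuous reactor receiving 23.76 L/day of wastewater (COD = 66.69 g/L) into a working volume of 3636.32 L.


OLR = Q * S / V
= 23.76 * 66.69 / 3636.32
= 0.4358 g/L/day

0.4358 g/L/day


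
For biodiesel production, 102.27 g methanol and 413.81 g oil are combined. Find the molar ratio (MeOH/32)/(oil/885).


Molar ratio = n_MeOH / n_oil = (MeOH/32) / (oil/885) = (MeOH * 885) / (32 * oil)
= (102.27 * 885) / (32 * 413.81)
= 6.8350

6.8350


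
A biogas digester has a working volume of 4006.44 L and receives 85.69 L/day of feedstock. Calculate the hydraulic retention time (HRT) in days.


HRT = V / Q
= 4006.44 / 85.69
= 46.7550 days

46.7550 days


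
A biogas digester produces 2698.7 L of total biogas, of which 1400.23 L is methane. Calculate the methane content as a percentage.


CH4% = V_CH4 / V_total * 100
= 1400.23 / 2698.7 * 100
= 51.8854%

51.8854%


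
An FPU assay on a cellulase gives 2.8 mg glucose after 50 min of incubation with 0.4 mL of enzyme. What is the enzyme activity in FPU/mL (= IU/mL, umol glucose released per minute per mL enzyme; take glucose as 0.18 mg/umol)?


Activity = glucose_mg / (0.18 mg/umol * V_mL * t_min)
= 2.8 / (0.18 * 0.4 * 50)
= 0.7778 FPU/mL

0.7778 FPU/mL


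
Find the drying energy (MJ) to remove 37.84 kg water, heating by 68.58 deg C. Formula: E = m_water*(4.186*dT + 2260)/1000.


E = m_water * (4.186 * dT + 2260) / 1000
= 37.84 * (4.186 * 68.58 + 2260) / 1000
= 96.3814 MJ

96.3814 MJ


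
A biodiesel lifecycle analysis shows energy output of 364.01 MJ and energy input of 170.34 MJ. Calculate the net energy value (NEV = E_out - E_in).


NEV = E_out - E_in
= 364.01 - 170.34
= 193.6700 MJ

193.6700 MJ


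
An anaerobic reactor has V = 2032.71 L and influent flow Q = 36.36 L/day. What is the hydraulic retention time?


HRT = V / Q
= 2032.71 / 36.36
= 55.9051 days

55.9051 days


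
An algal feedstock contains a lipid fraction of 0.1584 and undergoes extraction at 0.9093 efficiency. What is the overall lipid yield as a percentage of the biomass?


Y = lipid_content * extraction_eff * 100
= 0.1584 * 0.9093 * 100
= 14.4033%

14.4033%


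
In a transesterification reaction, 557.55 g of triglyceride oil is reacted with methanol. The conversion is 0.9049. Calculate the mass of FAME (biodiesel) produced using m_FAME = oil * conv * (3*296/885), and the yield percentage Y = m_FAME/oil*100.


m_FAME = oil * conv * (3 * 296 / 885) = oil * conv * (888/885)
= 557.55 * 0.9049 * 888 / 885
= 506.2373 g
Y = m_FAME / oil * 100 = conv * (888/885) * 100
= 0.9049 * 888 / 885 * 100
= 90.80%

506.2373 g FAME; Y = 90.80%


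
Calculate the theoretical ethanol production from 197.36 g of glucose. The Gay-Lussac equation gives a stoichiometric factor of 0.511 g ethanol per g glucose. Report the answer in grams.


Theoretical ethanol yield: m_EtOH = 0.511 * m_glucose
m_EtOH = 0.511 * 197.36 = 100.8510 g

100.8510 g


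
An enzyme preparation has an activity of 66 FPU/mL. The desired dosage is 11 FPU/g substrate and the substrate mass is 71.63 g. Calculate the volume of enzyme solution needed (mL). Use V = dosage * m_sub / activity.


V = dosage * m_sub / activity
V = 11 * 71.63 / 66
V = 11.9383 mL

11.9383 mL


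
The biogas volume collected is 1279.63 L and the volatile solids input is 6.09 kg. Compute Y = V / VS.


Y = V / VS
= 1279.63 / 6.09
= 210.1199 L/kg VS

210.1199 L/kg VS


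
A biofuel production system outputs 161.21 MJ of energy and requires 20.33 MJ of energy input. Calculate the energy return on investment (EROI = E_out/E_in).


EROI = E_out / E_in
= 161.21 / 20.33
= 7.9297

7.9297


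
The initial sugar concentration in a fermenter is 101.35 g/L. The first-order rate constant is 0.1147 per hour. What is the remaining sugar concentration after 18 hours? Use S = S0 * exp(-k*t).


S = S0 * exp(-k * t)
S = 101.35 * exp(-0.1147 * 18)
S = 12.8582 g/L

12.8582 g/L


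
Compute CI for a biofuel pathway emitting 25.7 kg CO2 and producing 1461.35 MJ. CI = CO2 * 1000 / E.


CI = CO2 * 1000 / E
= 25.7 * 1000 / 1461.35
= 17.5865 g CO2/MJ

17.5865 g CO2/MJ


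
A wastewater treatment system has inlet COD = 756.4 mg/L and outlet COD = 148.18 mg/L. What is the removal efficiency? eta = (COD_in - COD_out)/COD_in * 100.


eta = (COD_in - COD_out) / COD_in * 100
= (756.4 - 148.18) / 756.4 * 100
= 80.4098%

80.4098%


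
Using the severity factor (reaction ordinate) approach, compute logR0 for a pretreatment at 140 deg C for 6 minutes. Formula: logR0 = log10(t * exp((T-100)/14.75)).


logR0 = log10(t * exp((T - 100) / 14.75))
= log10(6 * exp((140 - 100) / 14.75))
= 1.9559

1.9559


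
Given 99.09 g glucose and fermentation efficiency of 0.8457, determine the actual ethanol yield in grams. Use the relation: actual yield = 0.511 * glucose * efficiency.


Actual ethanol: m = 0.511 * 99.09 * 0.8457
m = 42.8220 g

42.8220 g


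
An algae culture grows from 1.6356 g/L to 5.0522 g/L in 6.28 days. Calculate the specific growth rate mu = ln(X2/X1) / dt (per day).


mu = ln(X2/X1) / dt
= ln(5.0522/1.6356) / 6.28
= 0.1796 per day

0.1796 per day


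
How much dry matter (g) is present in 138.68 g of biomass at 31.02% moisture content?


Wd = Ww * (1 - MC/100)
= 138.68 * (1 - 31.02/100)
= 95.6615 g

95.6615 g


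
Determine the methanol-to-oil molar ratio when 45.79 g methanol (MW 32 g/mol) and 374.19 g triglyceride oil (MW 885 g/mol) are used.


Molar ratio = n_MeOH / n_oil = (MeOH/32) / (oil/885) = (MeOH * 885) / (32 * oil)
= (45.79 * 885) / (32 * 374.19)
= 3.3843

3.3843


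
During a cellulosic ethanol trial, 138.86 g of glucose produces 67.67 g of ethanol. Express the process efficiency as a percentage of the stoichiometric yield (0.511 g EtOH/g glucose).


Fermentation efficiency = (actual / (0.511 * glucose)) * 100
= (67.67 / (0.511 * 138.86)) * 100
= 95.3670%

95.3670%


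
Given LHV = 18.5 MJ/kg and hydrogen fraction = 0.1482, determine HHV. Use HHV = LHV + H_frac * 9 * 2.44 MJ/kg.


HHV = LHV + H_frac * 9 * 2.44
= 18.5 + 0.1482 * 9 * 2.44
= 21.7545 MJ/kg

21.7545 MJ/kg


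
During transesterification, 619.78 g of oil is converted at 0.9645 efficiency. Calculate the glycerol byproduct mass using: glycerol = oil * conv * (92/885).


glycerol = oil * conv * (92/885)
= 619.78 * 0.9645 * 92 / 885
= 62.1419 g

62.1419 g


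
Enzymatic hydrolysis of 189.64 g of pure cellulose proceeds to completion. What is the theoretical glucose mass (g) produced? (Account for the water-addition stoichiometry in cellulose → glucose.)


glucose = cellulose * 180/162
= 189.64 * 180/162
= 210.7111 g

210.7111 g


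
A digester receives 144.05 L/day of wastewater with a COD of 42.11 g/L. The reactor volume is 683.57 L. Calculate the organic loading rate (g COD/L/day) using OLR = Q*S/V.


OLR = Q * S / V
= 144.05 * 42.11 / 683.57
= 8.8739 g/L/day

8.8739 g/L/day


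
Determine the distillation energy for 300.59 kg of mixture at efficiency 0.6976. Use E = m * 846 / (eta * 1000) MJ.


E = m * 846 / (eta * 1000)
= 300.59 * 846 / (0.6976 * 1000)
= 364.5343 MJ

364.5343 MJ


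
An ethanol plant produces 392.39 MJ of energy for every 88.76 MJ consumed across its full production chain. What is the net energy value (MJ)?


NEV = E_out - E_in
= 392.39 - 88.76
= 303.6300 MJ

303.6300 MJ


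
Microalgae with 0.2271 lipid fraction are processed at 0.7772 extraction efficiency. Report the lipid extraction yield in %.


Y = lipid_content * extraction_eff * 100
= 0.2271 * 0.7772 * 100
= 17.6502%

17.6502%


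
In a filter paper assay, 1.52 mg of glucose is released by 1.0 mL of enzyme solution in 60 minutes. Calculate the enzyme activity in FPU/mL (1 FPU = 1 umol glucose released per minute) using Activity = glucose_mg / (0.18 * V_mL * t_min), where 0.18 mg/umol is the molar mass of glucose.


Activity = glucose_mg / (0.18 mg/umol * V_mL * t_min)
= 1.52 / (0.18 * 1.0 * 60)
= 0.1407 FPU/mL

0.1407 FPU/mL


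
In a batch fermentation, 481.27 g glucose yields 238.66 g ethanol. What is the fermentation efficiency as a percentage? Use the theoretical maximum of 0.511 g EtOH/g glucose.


Fermentation efficiency = (actual / (0.511 * glucose)) * 100
= (238.66 / (0.511 * 481.27)) * 100
= 97.0443%

97.0443%


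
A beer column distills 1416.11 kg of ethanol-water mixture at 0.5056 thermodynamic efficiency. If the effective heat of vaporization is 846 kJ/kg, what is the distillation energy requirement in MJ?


E = m * 846 / (eta * 1000)
= 1416.11 * 846 / (0.5056 * 1000)
= 2369.5195 MJ

2369.5195 MJ


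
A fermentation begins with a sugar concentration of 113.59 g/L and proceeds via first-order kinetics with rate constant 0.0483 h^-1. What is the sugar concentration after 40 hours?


S = S0 * exp(-k * t)
S = 113.59 * exp(-0.0483 * 40)
S = 16.4544 g/L

16.4544 g/L


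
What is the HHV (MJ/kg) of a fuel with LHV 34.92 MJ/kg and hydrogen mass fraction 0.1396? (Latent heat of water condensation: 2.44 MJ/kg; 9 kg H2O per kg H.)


HHV = LHV + H_frac * 9 * 2.44
= 34.92 + 0.1396 * 9 * 2.44
= 37.9856 MJ/kg

37.9856 MJ/kg


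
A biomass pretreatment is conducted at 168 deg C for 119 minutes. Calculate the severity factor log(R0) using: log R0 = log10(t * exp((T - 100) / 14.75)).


logR0 = log10(t * exp((T - 100) / 14.75))
= log10(119 * exp((168 - 100) / 14.75))
= 4.0777

4.0777


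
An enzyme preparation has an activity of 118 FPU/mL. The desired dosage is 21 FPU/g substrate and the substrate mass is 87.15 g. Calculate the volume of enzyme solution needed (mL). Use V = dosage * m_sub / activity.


V = dosage * m_sub / activity
V = 21 * 87.15 / 118
V = 15.5097 mL

15.5097 mL


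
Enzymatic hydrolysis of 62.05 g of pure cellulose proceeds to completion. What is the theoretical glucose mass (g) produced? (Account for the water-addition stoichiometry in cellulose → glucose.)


glucose = cellulose * 180/162
= 62.05 * 180/162
= 68.9444 g

68.9444 g


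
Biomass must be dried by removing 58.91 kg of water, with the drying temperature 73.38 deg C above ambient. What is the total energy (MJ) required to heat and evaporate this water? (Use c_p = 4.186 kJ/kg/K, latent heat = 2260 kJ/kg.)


E = m_water * (4.186 * dT + 2260) / 1000
= 58.91 * (4.186 * 73.38 + 2260) / 1000
= 151.2319 MJ

151.2319 MJ
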